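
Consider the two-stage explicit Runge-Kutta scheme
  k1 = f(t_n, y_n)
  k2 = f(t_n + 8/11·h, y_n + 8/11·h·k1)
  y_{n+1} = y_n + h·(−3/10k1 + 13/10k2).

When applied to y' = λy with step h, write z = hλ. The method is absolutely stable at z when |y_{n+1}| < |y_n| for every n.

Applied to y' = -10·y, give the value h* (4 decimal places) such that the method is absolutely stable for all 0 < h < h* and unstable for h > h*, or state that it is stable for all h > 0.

(-1.0577,0); λ=-10 ⇒ h* = (55/52)/10 = 0.1058.

Set f=λy, z=hλ:
  k1=λy_n ⇒ h·k1=z·y_n;  k2=λ(1+8/11z)y_n ⇒ h·k2=z(1+8/11z)y_n
  y_{n+1}/y_n = 1 − 3/10z + 13/10z(1+8/11z) = 1 + z + 52/55z²
  ⇒ R(z) = 1 + z + 52/55z².

Need |R(x)|<1, x<0.
x=-1.67: |R|=1.9668
R=1: x+52/55x²=0 ⇒ x=−55/52=-1.0577; min R=1−1/(4·52/55)=0.7356>−1
Confirm numerically:
  x=-0.906: |R|=0.87006 <1
  x=-0.860: |R|=0.83926 <1
  x=-0.589: |R|=0.73900 <1
  x=-1.563: |R|=1.74672 >1
  x=-1.470: |R|=1.57303 >1
  x=-1.078: |R|=1.02070 >1
Interval (-1.0577, 0).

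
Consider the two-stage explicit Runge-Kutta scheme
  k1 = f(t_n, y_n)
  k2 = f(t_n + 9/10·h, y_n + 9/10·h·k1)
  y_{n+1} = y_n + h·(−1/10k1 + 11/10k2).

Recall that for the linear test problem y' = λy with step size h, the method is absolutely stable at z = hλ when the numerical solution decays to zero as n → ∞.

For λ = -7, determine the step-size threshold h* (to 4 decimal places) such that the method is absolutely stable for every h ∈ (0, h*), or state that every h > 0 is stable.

On y'=λy, z=hλ:
  k1=λy_n ⇒ h·k1=z·y_n;  k2=λ(1+9/10z)y_n ⇒ h·k2=z(1+9/10z)y_n
  y_{n+1}/y_n = 1 − 1/10z + 11/10z(1+9/10z) = 1 + z + 99/100z²
  ⇒ R(z) = 1 + z + 99/100z².

Need |R(x)|<1, x<0.
x=-0.63: |R|=0.7629
R=1: x+99/100x²=0 ⇒ x=−100/99=-1.0101; min R=1−1/(4·99/100)=0.7475>−1
Confirm numerically:
  x=-0.937: |R|=0.93219 <1
  x=-0.829: |R|=0.85137 <1
  x=-0.550: |R|=0.74947 <1
  x=-1.394: |R|=1.52980 >1
  x=-1.345: |R|=1.44593 >1
Stable set (-1.0101, 0).

(-1.0101,0); λ=-7 ⇒ h* = (100/99)/7 = 0.1443.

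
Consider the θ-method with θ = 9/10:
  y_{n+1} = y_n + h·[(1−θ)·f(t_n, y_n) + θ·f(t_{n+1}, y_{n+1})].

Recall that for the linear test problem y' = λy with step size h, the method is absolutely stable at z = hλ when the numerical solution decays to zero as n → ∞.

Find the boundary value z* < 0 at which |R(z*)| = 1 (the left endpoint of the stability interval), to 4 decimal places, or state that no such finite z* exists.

interval (−∞, 0).

With y'=λy (z=hλ):
  y_{n+1} = y_n + z·[1/10·y_n + 9/10·y_{n+1}] ⇒ (1 − 9/10z)y_{n+1} = (1 + 1/10z)y_n
  R(z) = (1 + 1/10z)/(1 − 9/10z).

Boundary: |R(x)|=1, x<0.
x=-0.51: |R|=0.6504
x=-2: |R|=0.2857
x=-10: |R|=0.0000
x=-100: |R|=0.0989
θ=9/10≥1/2 ⇒ |1+1/10x|<|1−9/10x| ∀x<0 ⇒ interval (−∞,0).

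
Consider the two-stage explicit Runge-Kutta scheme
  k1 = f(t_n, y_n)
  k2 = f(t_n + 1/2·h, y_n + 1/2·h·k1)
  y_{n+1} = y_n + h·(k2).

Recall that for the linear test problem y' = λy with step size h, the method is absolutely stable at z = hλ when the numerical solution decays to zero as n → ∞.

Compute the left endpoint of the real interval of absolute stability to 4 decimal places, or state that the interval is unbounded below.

Set f=λy, z=hλ:
  k1=λy_n ⇒ h·k1=z·y_n;  k2=λ(1+1/2z)y_n ⇒ h·k2=z(1+1/2z)y_n
  y_{n+1}/y_n = 1 + z(1+1/2z) = 1 + z + 1/2z²
  Hence R(z) = 1 + z + 1/2z².

Find x<0 with |R(x)|<1.
x=-0.68: |R|=0.5512
R=1: x+1/2x²=0 ⇒ x=−2=-2.0000; min R=1−1/(4·1/2)=0.5000>−1
Confirm numerically:
  x=-1.822: |R|=0.83784 <1
  x=-1.630: |R|=0.69845 <1
  x=-1.271: |R|=0.53672 <1
  x=-1.008: |R|=0.50003 <1
  x=-2.435: |R|=1.52961 >1
  x=-2.120: |R|=1.12720 >1
So |R|<1 on (-2.0000, 0).

z* = -2.0000.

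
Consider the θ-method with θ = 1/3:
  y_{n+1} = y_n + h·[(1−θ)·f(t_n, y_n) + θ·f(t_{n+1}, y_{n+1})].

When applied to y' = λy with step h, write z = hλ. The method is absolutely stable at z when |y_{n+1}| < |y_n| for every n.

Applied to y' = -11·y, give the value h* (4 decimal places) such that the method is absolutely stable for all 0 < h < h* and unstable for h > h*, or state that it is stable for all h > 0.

With y'=λy (z=hλ):
  y_{n+1} = y_n + z·[2/3·y_n + 1/3·y_{n+1}] ⇒ (1 − 1/3z)y_{n+1} = (1 + 2/3z)y_n
  ⇒ R(z) = (1 + 2/3z)/(1 − 1/3z).

Boundary: |R(x)|=1, x<0.
x=-1.31: |R|=0.0882
R=−1: 1+2/3x = −1+1/3x ⇒ -1/3x=2 ⇒ x=2/(-1/3)=-6.0000
Confirm numerically:
  x=-4.755: |R|=0.83946 <1
  x=-4.462: |R|=0.79389 <1
  x=-4.439: |R|=0.79016 <1
  x=-2.747: |R|=0.43397 <1
  x=-6.364: |R|=1.03887 >1
  x=-6.112: |R|=1.01229 >1
Stable set (-6.0000, 0).

(-6.0000,0); λ=-11 ⇒ h* = (6)/11 = 0.5455.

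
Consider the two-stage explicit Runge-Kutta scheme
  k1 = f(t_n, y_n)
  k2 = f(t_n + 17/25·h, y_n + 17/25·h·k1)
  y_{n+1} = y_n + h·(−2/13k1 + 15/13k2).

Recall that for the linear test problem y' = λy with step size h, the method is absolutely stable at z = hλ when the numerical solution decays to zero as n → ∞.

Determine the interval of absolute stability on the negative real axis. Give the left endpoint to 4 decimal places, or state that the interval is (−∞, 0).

Test eqn y'=λy, z=hλ:
  k1=λy_n ⇒ h·k1=z·y_n;  k2=λ(1+17/25z)y_n ⇒ h·k2=z(1+17/25z)y_n
  y_{n+1}/y_n = 1 − 2/13z + 15/13z(1+17/25z) = 1 + z + 51/65z²
  so R(z) = 1 + z + 51/65z².

Solve |R(x)|<1 on ℝ⁻.
x=-1.19: |R|=0.9211
R=1: x+51/65x²=0 ⇒ x=−65/51=-1.2745; min R=1−1/(4·51/65)=0.6814>−1
Confirm numerically:
  x=-0.952: |R|=0.75910 <1
  x=-0.722: |R|=0.68701 <1
  x=-0.570: |R|=0.68492 <1
  x=-1.866: |R|=1.86600 >1
  x=-1.816: |R|=1.77155 >1
  x=-1.502: |R|=1.26810 >1
So |R|<1 on (-1.2745, 0).

z∈(-1.2745,0).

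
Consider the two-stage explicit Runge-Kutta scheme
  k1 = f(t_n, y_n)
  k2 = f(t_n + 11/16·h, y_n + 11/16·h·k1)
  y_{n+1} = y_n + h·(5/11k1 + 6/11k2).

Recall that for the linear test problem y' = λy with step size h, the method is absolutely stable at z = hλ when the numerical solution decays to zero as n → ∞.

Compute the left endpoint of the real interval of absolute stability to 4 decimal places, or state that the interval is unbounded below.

left endpoint -2.6667.

Test eqn y'=λy, z=hλ:
  k1=λy_n ⇒ h·k1=z·y_n;  k2=λ(1+11/16z)y_n ⇒ h·k2=z(1+11/16z)y_n
  y_{n+1}/y_n = 1 + 5/11z + 6/11z(1+11/16z) = 1 + z + 3/8z²
  so R(z) = 1 + z + 3/8z².

Find x<0 with |R(x)|<1.
x=-0.6: |R|=0.5350
R=1: x+3/8x²=0 ⇒ x=−8/3=-2.6667; min R=1−1/(4·3/8)=0.3333>−1
Confirm numerically:
  x=-1.798: |R|=0.41430 <1
  x=-1.644: |R|=0.36953 <1
  x=-1.283: |R|=0.33428 <1
  x=-3.211: |R|=1.65545 >1
  x=-3.176: |R|=1.60662 >1
Interval (-2.6667, 0).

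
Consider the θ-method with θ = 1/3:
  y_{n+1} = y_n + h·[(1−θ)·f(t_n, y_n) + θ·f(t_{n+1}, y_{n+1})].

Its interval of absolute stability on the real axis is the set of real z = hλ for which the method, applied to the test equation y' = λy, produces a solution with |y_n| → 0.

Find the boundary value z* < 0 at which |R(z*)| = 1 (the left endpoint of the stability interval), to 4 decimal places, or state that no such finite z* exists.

Test eqn y'=λy, z=hλ:
  y_{n+1} = y_n + z·[2/3·y_n + 1/3·y_{n+1}] ⇒ (1 − 1/3z)y_{n+1} = (1 + 2/3z)y_n
  R(z) = (1 + 2/3z)/(1 − 1/3z).

Need |R(x)|<1, x<0.
x=-0.34: |R|=0.6946
R=−1: 1+2/3x = −1+1/3x ⇒ -1/3x=2 ⇒ x=2/(-1/3)=-6.0000
Confirm numerically:
  x=-5.674: |R|=0.96242 <1
  x=-4.876: |R|=0.85729 <1
  x=-4.380: |R|=0.78049 <1
  x=-6.140: |R|=1.01532 >1
  x=-6.059: |R|=1.00651 >1
So |R|<1 on (-6.0000, 0).

z* = -6.0000.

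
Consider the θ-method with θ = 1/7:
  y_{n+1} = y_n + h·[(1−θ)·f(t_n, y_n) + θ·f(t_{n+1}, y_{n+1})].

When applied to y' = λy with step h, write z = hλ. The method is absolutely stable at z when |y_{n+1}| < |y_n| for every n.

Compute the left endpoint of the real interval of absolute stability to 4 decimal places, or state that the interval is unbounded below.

z* = -2.8000.

Set f=λy, z=hλ:
  y_{n+1} = y_n + z·[6/7·y_n + 1/7·y_{n+1}] ⇒ (1 − 1/7z)y_{n+1} = (1 + 6/7z)y_n
  Hence R(z) = (1 + 6/7z)/(1 − 1/7z).

Find x<0 with |R(x)|<1.
x=-1.41: |R|=0.1736
R=−1: 1+6/7x = −1+1/7x ⇒ -5/7x=2 ⇒ x=2/(-5/7)=-2.8000
Confirm numerically:
  x=-2.590: |R|=0.89051 <1
  x=-2.346: |R|=0.75712 <1
  x=-2.317: |R|=0.74080 <1
  x=-1.730: |R|=0.38717 <1
  x=-3.397: |R|=1.28710 >1
  x=-3.138: |R|=1.16670 >1
  x=-2.926: |R|=1.06347 >1
Stable set (-2.8000, 0).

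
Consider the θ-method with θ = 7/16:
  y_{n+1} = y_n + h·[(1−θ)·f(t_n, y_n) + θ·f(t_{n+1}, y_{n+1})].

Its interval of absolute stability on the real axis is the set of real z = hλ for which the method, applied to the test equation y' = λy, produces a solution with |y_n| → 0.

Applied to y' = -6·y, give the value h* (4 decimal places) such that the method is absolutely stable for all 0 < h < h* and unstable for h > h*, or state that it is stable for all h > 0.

(-16.0000,0); λ=-6 ⇒ h* = (16)/6 = 2.6667.

Set f=λy, z=hλ:
  y_{n+1} = y_n + z·[9/16·y_n + 7/16·y_{n+1}] ⇒ (1 − 7/16z)y_{n+1} = (1 + 9/16z)y_n
  so R(z) = (1 + 9/16z)/(1 − 7/16z).

Solve |R(x)|<1 on ℝ⁻.
x=-1: |R|=0.3043
R=−1: 1+9/16x = −1+7/16x ⇒ -1/8x=2 ⇒ x=2/(-1/8)=-16.0000
Confirm numerically:
  x=-15.217: |R|=0.98722 <1
  x=-8.706: |R|=0.81040 <1
  x=-7.312: |R|=0.74137 <1
  x=-7.226: |R|=0.73645 <1
  x=-16.513: |R|=1.00780 >1
  x=-16.479: |R|=1.00729 >1
  x=-16.158: |R|=1.00245 >1
Interval (-16.0000, 0).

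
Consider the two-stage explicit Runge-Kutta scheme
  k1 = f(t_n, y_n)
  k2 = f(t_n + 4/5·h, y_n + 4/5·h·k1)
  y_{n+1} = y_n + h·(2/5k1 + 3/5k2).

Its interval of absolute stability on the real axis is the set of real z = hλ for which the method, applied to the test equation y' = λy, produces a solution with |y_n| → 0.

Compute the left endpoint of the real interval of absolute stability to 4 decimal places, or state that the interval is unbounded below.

Set f=λy, z=hλ:
  k1=λy_n ⇒ h·k1=z·y_n;  k2=λ(1+4/5z)y_n ⇒ h·k2=z(1+4/5z)y_n
  y_{n+1}/y_n = 1 + 2/5z + 3/5z(1+4/5z) = 1 + z + 12/25z²
  Hence R(z) = 1 + z + 12/25z².

Find x<0 with |R(x)|<1.
x=-1.41: |R|=0.5443
R=1: x+12/25x²=0 ⇒ x=−25/12=-2.0833; min R=1−1/(4·12/25)=0.4792>−1
Confirm numerically:
  x=-2.028: |R|=0.94614 <1
  x=-1.636: |R|=0.64872 <1
  x=-1.299: |R|=0.51095 <1
  x=-1.052: |R|=0.47922 <1
  x=-2.576: |R|=1.60917 >1
  x=-2.414: |R|=1.38315 >1
  x=-2.155: |R|=1.07413 >1
Interval (-2.0833, 0).

left endpoint -2.0833.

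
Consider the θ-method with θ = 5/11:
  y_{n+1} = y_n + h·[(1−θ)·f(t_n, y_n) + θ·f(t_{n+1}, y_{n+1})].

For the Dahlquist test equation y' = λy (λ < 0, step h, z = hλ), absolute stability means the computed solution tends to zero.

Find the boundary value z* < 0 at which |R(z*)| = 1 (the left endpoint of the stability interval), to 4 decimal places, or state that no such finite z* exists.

left endpoint -22.0000.

On y'=λy, z=hλ:
  y_{n+1} = y_n + z·[6/11·y_n + 5/11·y_{n+1}] ⇒ (1 − 5/11z)y_{n+1} = (1 + 6/11z)y_n
  R(z) = (1 + 6/11z)/(1 − 5/11z).

Find x<0 with |R(x)|<1.
x=-1.11: |R|=0.2622
R=−1: 1+6/11x = −1+5/11x ⇒ -1/11x=2 ⇒ x=2/(-1/11)=-22.0000
Confirm numerically:
  x=-14.858: |R|=0.91626 <1
  x=-14.099: |R|=0.90305 <1
  x=-13.007: |R|=0.88173 <1
  x=-11.168: |R|=0.83794 <1
  x=-22.567: |R|=1.00458 >1
  x=-22.557: |R|=1.00450 >1
Stable set (-22.0000, 0).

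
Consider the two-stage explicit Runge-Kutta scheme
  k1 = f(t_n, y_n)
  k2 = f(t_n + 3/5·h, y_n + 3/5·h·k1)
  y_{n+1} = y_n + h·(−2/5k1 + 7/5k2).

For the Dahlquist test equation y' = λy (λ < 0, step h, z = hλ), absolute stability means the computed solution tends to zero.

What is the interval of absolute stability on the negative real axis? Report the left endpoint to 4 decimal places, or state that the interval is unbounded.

z∈(-1.1905,0).

With y'=λy (z=hλ):
  k1=λy_n ⇒ h·k1=z·y_n;  k2=λ(1+3/5z)y_n ⇒ h·k2=z(1+3/5z)y_n
  y_{n+1}/y_n = 1 − 2/5z + 7/5z(1+3/5z) = 1 + z + 21/25z²
  R(z) = 1 + z + 21/25z².

Boundary: |R(x)|=1, x<0.
x=-0.32: |R|=0.7660
R=1: x+21/25x²=0 ⇒ x=−25/21=-1.1905; min R=1−1/(4·21/25)=0.7024>−1
Confirm numerically:
  x=-1.131: |R|=0.94350 <1
  x=-1.043: |R|=0.87079 <1
  x=-0.942: |R|=0.80339 <1
  x=-0.909: |R|=0.78508 <1
  x=-1.473: |R|=1.34957 >1
  x=-1.303: |R|=1.12316 >1
Stable set (-1.1905, 0).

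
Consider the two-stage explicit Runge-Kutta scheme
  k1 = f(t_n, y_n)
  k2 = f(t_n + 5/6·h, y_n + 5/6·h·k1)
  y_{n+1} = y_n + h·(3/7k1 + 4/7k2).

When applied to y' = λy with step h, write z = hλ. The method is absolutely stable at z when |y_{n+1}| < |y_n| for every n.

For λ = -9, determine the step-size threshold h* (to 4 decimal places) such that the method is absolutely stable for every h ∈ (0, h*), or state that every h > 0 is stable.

(-2.1000,0); λ=-9 ⇒ h* = (21/10)/9 = 0.2333.

With y'=λy (z=hλ):
  k1=λy_n ⇒ h·k1=z·y_n;  k2=λ(1+5/6z)y_n ⇒ h·k2=z(1+5/6z)y_n
  y_{n+1}/y_n = 1 + 3/7z + 4/7z(1+5/6z) = 1 + z + 10/21z²
  so R(z) = 1 + z + 10/21z².

Boundary: |R(x)|=1, x<0.
x=-1.33: |R|=0.5123
R=1: x+10/21x²=0 ⇒ x=−21/10=-2.1000; min R=1−1/(4·10/21)=0.4750>−1
Confirm numerically:
  x=-1.844: |R|=0.77521 <1
  x=-1.536: |R|=0.58747 <1
  x=-1.289: |R|=0.50220 <1
  x=-1.006: |R|=0.47592 <1
  x=-2.683: |R|=1.74485 >1
  x=-2.433: |R|=1.38580 >1
Interval (-2.1000, 0).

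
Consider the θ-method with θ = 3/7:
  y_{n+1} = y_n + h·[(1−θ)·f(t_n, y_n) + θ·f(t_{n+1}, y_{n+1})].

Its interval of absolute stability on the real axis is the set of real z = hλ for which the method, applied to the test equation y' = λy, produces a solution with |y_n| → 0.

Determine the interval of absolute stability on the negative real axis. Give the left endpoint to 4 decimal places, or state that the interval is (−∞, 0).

(-14.0000, 0).

With y'=λy (z=hλ):
  y_{n+1} = y_n + z·[4/7·y_n + 3/7·y_{n+1}] ⇒ (1 − 3/7z)y_{n+1} = (1 + 4/7z)y_n
  R(z) = (1 + 4/7z)/(1 − 3/7z).

Solve |R(x)|<1 on ℝ⁻.
x=-0.31: |R|=0.7264
R=−1: 1+4/7x = −1+3/7x ⇒ -1/7x=2 ⇒ x=2/(-1/7)=-14.0000
Confirm numerically:
  x=-11.287: |R|=0.93360 <1
  x=-10.172: |R|=0.89796 <1
  x=-9.275: |R|=0.86432 <1
  x=-6.820: |R|=0.73853 <1
  x=-14.334: |R|=1.00668 >1
  x=-14.240: |R|=1.00483 >1
  x=-14.144: |R|=1.00291 >1
So |R|<1 on (-14.0000, 0).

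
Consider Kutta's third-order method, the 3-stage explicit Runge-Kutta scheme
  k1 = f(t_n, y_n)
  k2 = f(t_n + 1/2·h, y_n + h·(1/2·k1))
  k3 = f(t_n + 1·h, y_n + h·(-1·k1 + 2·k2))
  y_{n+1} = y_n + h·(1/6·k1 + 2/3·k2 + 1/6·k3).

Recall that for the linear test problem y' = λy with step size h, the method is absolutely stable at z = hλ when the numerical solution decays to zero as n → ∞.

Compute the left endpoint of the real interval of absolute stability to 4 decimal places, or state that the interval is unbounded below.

z* = -2.5127.

Test eqn y'=λy, z=hλ:
  order 3, 3-stage ⇒ R(z)=1+z+z^2/2+z^3/6
  (e.g. R(-0.66)=0.50988, |R|=0.50988)

Need |R(x)|<1, x<0.
x=-0.66: |R|=0.5099
|R(-2.54)|=1.0454 |R(-2.48)|=0.9470 |R(-2.27)|=0.6431
Bisect:
  x_lo=-3.0651 |R|=2.1671  x_hi=-0.1268 |R|=0.8809
  mid=-1.59598 |R|=0.00007 →hi
  mid=-2.33055 |R|=0.72453 →hi
  mid=-2.69784 |R|=1.33130 →lo
  mid=-2.51419 |R|=1.00238 →lo
  mid=-2.42237 |R|=0.85746 →hi
  mid=-2.46828 |R|=0.92838 →hi
  mid=-2.49124 |R|=0.96499 →hi
  mid=-2.50272 |R|=0.98359 →hi
  ...
  [-2.51276,-2.51258] ⇒ x*=-2.5127
Interval (-2.5127, 0).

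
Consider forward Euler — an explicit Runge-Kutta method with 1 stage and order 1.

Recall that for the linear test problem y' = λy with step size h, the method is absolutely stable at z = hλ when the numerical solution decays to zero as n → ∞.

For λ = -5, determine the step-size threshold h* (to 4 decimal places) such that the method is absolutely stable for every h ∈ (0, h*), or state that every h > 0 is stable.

On y'=λy, z=hλ:
  order 1, 1-stage ⇒ R(z)=1+z
  (e.g. R(-0.41)=0.59000, |R|=0.59000)

Find x<0 with |R(x)|<1.
x=-0.41: |R|=0.5900
|R(-2.13)|=1.1300 |R(-1.65)|=0.6500 |R(-1.09)|=0.0900
Bisect:
  x_lo=-2.8319 |R|=1.8319  x_hi=-0.2935 |R|=0.7065
  mid=-1.56270 |R|=0.56270 →hi
  mid=-2.19728 |R|=1.19728 →lo
  mid=-1.87999 |R|=0.87999 →hi
  mid=-2.03864 |R|=1.03864 →lo
  mid=-1.95932 |R|=0.95932 →hi
  mid=-1.99898 |R|=0.99898 →hi
  mid=-2.01881 |R|=1.01881 →lo
  mid=-2.00889 |R|=1.00889 →lo
  mid=-2.00394 |R|=1.00394 →lo
  mid=-2.00146 |R|=1.00146 →lo
  ...
  [-2.00006,-1.99991] ⇒ x*=-2.0000
So |R|<1 on (-2.0000, 0).

(-2.0000,0); λ=-5 ⇒ h* = 0.4000.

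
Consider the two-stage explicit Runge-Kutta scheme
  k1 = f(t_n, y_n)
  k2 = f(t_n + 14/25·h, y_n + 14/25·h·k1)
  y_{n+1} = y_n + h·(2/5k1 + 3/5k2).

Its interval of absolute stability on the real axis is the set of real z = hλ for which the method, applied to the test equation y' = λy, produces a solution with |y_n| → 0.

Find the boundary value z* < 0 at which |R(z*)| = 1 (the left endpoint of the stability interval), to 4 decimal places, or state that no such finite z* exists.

left endpoint -2.9762.

With y'=λy (z=hλ):
  k1=λy_n ⇒ h·k1=z·y_n;  k2=λ(1+14/25z)y_n ⇒ h·k2=z(1+14/25z)y_n
  y_{n+1}/y_n = 1 + 2/5z + 3/5z(1+14/25z) = 1 + z + 42/125z²
  so R(z) = 1 + z + 42/125z².

Find x<0 with |R(x)|<1.
x=-1.42: |R|=0.2575
R=1: x+42/125x²=0 ⇒ x=−125/42=-2.9762; min R=1−1/(4·42/125)=0.2560>−1
Confirm numerically:
  x=-2.832: |R|=0.86280 <1
  x=-2.474: |R|=0.58255 <1
  x=-1.769: |R|=0.28247 <1
  x=-1.586: |R|=0.25917 <1
  x=-3.472: |R|=1.57841 >1
  x=-3.342: |R|=1.41077 >1
  x=-3.022: |R|=1.04651 >1
So |R|<1 on (-2.9762, 0).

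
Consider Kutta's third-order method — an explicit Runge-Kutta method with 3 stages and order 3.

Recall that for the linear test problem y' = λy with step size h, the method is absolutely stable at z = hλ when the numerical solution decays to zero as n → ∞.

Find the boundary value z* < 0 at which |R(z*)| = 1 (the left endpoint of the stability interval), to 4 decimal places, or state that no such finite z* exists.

z* = -2.5127.

Set f=λy, z=hλ:
  order 3, 3-stage ⇒ R(z)=1+z+z^2/2+z^3/6
  (e.g. R(-1.78)=-0.13576, |R|=0.13576)

Boundary: |R(x)|=1, x<0.
x=-1.78: |R|=0.1358
|R(-2.07)|=0.4058 |R(-0.78)|=0.4451 |R(-0.77)|=0.4504
Bisect:
  x_lo=-3.2628 |R|=2.7291  x_hi=-0.0694 |R|=0.9330
  mid=-1.66608 |R|=0.04896 →hi
  mid=-2.46445 |R|=0.92233 →hi
  mid=-2.86363 |R|=1.67724 →lo
  mid=-2.66404 |R|=1.26664 →lo
  mid=-2.56424 |R|=1.08670 →lo
  mid=-2.51434 |R|=1.00263 →lo
  mid=-2.48939 |R|=0.96202 →hi
  mid=-2.50187 |R|=0.98221 →hi
  ...
  [-2.51278,-2.51259] ⇒ x*=-2.5127
Interval (-2.5127, 0).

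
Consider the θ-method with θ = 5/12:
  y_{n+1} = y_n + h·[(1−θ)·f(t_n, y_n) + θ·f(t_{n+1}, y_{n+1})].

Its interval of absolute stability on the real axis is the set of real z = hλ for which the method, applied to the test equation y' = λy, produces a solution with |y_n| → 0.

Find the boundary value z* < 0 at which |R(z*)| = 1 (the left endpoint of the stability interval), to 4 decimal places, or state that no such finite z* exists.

left endpoint -12.0000.

Set f=λy, z=hλ:
  y_{n+1} = y_n + z·[7/12·y_n + 5/12·y_{n+1}] ⇒ (1 − 5/12z)y_{n+1} = (1 + 7/12z)y_n
  ⇒ R(z) = (1 + 7/12z)/(1 − 5/12z).

Find x<0 with |R(x)|<1.
x=-1.59: |R|=0.0436
R=−1: 1+7/12x = −1+5/12x ⇒ -1/6x=2 ⇒ x=2/(-1/6)=-12.0000
Confirm numerically:
  x=-11.329: |R|=0.98045 <1
  x=-6.381: |R|=0.74404 <1
  x=-5.898: |R|=0.70586 <1
  x=-12.090: |R|=1.00248 >1
  x=-12.022: |R|=1.00061 >1
Stable set (-12.0000, 0).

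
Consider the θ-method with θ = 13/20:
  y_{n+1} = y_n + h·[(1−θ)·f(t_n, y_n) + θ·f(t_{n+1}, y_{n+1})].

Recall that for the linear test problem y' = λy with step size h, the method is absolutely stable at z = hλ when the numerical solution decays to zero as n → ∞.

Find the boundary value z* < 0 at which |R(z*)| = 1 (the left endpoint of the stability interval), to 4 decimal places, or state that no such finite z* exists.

On y'=λy, z=hλ:
  y_{n+1} = y_n + z·[7/20·y_n + 13/20·y_{n+1}] ⇒ (1 − 13/20z)y_{n+1} = (1 + 7/20z)y_n
  Hence R(z) = (1 + 7/20z)/(1 − 13/20z).

Find x<0 with |R(x)|<1.
x=-0.51: |R|=0.6170
x=-2: |R|=0.1304
x=-10: |R|=0.3333
x=-100: |R|=0.5152
θ=13/20≥1/2 ⇒ |1+7/20x|<|1−13/20x| ∀x<0 ⇒ unbounded interval.

(−∞, 0) — no finite endpoint.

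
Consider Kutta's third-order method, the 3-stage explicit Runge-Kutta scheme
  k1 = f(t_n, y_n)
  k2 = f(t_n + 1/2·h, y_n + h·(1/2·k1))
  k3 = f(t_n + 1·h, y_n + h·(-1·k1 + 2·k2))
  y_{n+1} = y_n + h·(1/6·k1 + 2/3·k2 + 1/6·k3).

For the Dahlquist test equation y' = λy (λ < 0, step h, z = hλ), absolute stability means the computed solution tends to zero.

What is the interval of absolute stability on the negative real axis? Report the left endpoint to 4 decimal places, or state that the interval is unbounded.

(-2.5127, 0).

On y'=λy, z=hλ:
  order 3, 3-stage ⇒ R(z)=1+z+z^2/2+z^3/6
  (e.g. R(-1.43)=0.10508, |R|=0.10508)

Need |R(x)|<1, x<0.
x=-1.43: |R|=0.1051
|R(-2.46)|=0.9154 |R(-1.75)|=0.1120 |R(-1.74)|=0.1042
Bisect:
  x_lo=-3.1616 |R|=2.4307  x_hi=-0.3984 |R|=0.6704
  mid=-1.77998 |R|=0.13574 →hi
  mid=-2.47077 |R|=0.93231 →hi
  mid=-2.81617 |R|=1.57319 →lo
  mid=-2.64347 |R|=1.22824 →lo
  mid=-2.55712 |R|=1.07447 →lo
  mid=-2.51395 |R|=1.00198 →lo
  mid=-2.49236 |R|=0.96680 →hi
  mid=-2.50316 |R|=0.98430 →hi
  mid=-2.50855 |R|=0.99312 →hi
  mid=-2.51125 |R|=0.99754 →hi
  ...
  [-2.51277,-2.51260] ⇒ x*=-2.5127
Stable set (-2.5127, 0).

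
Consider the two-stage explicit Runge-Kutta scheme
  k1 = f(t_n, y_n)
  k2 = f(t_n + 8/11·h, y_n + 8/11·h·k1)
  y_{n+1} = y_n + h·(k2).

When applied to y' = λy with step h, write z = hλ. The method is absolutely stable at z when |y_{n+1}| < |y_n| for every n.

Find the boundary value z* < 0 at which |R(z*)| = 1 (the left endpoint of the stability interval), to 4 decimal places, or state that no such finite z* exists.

z* = -1.3750.

On y'=λy, z=hλ:
  k1=λy_n ⇒ h·k1=z·y_n;  k2=λ(1+8/11z)y_n ⇒ h·k2=z(1+8/11z)y_n
  y_{n+1}/y_n = 1 + z(1+8/11z) = 1 + z + 8/11z²
  ⇒ R(z) = 1 + z + 8/11z².

Need |R(x)|<1, x<0.
x=-0.53: |R|=0.6743
R=1: x+8/11x²=0 ⇒ x=−11/8=-1.3750; min R=1−1/(4·8/11)=0.6562>−1
Confirm numerically:
  x=-0.972: |R|=0.71512 <1
  x=-0.741: |R|=0.65833 <1
  x=-0.698: |R|=0.65633 <1
  x=-0.565: |R|=0.66716 <1
  x=-1.455: |R|=1.08465 >1
  x=-1.399: |R|=1.02442 >1
Stable set (-1.3750, 0).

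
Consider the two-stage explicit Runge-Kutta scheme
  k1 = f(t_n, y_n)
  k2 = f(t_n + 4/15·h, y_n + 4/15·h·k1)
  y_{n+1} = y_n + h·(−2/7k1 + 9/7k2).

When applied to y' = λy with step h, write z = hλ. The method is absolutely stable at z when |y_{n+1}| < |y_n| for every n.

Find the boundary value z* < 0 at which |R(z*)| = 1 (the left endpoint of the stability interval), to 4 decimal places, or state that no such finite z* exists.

With y'=λy (z=hλ):
  k1=λy_n ⇒ h·k1=z·y_n;  k2=λ(1+4/15z)y_n ⇒ h·k2=z(1+4/15z)y_n
  y_{n+1}/y_n = 1 − 2/7z + 9/7z(1+4/15z) = 1 + z + 12/35z²
  Hence R(z) = 1 + z + 12/35z².

Find x<0 with |R(x)|<1.
x=-1.43: |R|=0.2711
R=1: x+12/35x²=0 ⇒ x=−35/12=-2.9167; min R=1−1/(4·12/35)=0.2708>−1
Confirm numerically:
  x=-2.745: |R|=0.83844 <1
  x=-2.535: |R|=0.66828 <1
  x=-1.677: |R|=0.28723 <1
  x=-1.616: |R|=0.27936 <1
  x=-3.378: |R|=1.53430 >1
  x=-3.077: |R|=1.16915 >1
Interval (-2.9167, 0).

left endpoint -2.9167.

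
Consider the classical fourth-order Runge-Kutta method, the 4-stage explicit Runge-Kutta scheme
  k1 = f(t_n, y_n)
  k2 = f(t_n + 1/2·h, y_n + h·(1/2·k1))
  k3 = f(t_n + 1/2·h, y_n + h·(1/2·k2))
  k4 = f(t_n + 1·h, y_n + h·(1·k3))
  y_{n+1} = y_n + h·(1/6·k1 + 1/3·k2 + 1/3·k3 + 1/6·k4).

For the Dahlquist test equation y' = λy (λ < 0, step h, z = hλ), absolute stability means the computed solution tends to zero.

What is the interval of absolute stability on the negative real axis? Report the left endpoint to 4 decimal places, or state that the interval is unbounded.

(-2.7853, 0).

Set f=λy, z=hλ:
  order 4, 4-stage ⇒ R(z)=1+z+z^2/2+z^3/6+z^4/24
  (e.g. R(-1.07)=0.35289, |R|=0.35289)

Find x<0 with |R(x)|<1.
x=-1.07: |R|=0.3529
|R(-3.1)|=1.5878 |R(-2.79)|=1.0071 |R(-2.17)|=0.4053
Bisect:
  x_lo=-3.1194 |R|=1.6323  x_hi=-0.1019 |R|=0.9031
  mid=-1.61070 |R|=0.27047 →hi
  mid=-2.36507 |R|=0.53051 →hi
  mid=-2.74226 |R|=0.93704 →hi
  mid=-2.93086 |R|=1.24258 →lo
  mid=-2.83656 |R|=1.08008 →lo
  mid=-2.78941 |R|=1.00622 →lo
  mid=-2.76584 |R|=0.97106 →hi
  mid=-2.77762 |R|=0.98850 →hi
  ...
  [-2.78536,-2.78517] ⇒ x*=-2.7853
Stable set (-2.7853, 0).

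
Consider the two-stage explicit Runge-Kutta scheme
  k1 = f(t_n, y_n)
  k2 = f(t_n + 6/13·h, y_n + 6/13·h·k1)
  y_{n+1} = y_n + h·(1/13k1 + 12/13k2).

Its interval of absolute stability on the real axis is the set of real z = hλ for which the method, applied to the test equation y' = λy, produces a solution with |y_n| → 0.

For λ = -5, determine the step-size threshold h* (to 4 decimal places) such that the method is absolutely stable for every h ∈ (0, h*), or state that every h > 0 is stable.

On y'=λy, z=hλ:
  k1=λy_n ⇒ h·k1=z·y_n;  k2=λ(1+6/13z)y_n ⇒ h·k2=z(1+6/13z)y_n
  y_{n+1}/y_n = 1 + 1/13z + 12/13z(1+6/13z) = 1 + z + 72/169z²
  so R(z) = 1 + z + 72/169z².

Boundary: |R(x)|=1, x<0.
x=-1.34: |R|=0.4250
R=1: x+72/169x²=0 ⇒ x=−169/72=-2.3472; min R=1−1/(4·72/169)=0.4132>−1
Confirm numerically:
  x=-1.588: |R|=0.48635 <1
  x=-1.514: |R|=0.46256 <1
  x=-1.109: |R|=0.41497 <1
  x=-2.882: |R|=1.65662 >1
  x=-2.829: |R|=1.58066 >1
Stable set (-2.3472, 0).

(-2.3472,0); λ=-5 ⇒ h* = (169/72)/5 = 0.4694.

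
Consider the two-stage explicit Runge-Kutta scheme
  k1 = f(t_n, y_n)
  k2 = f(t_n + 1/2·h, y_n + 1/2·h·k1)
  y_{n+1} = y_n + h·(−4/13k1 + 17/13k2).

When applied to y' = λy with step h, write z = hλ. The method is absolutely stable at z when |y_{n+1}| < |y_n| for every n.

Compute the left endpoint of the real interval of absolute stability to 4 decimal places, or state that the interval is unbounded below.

With y'=λy (z=hλ):
  k1=λy_n ⇒ h·k1=z·y_n;  k2=λ(1+1/2z)y_n ⇒ h·k2=z(1+1/2z)y_n
  y_{n+1}/y_n = 1 − 4/13z + 17/13z(1+1/2z) = 1 + z + 17/26z²
  ⇒ R(z) = 1 + z + 17/26z².

Find x<0 with |R(x)|<1.
x=-0.34: |R|=0.7356
R=1: x+17/26x²=0 ⇒ x=−26/17=-1.5294; min R=1−1/(4·17/26)=0.6176>−1
Confirm numerically:
  x=-1.285: |R|=0.79465 <1
  x=-1.251: |R|=0.77227 <1
  x=-0.839: |R|=0.62126 <1
  x=-1.851: |R|=1.38921 >1
  x=-1.641: |R|=1.11973 >1
So |R|<1 on (-1.5294, 0).

z* = -1.5294.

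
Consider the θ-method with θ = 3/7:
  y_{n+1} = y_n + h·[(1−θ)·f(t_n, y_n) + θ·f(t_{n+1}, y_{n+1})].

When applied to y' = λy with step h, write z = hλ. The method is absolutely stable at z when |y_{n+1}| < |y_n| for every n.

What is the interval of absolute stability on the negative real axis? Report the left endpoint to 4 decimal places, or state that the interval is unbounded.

(-14.0000, 0).

Set f=λy, z=hλ:
  y_{n+1} = y_n + z·[4/7·y_n + 3/7·y_{n+1}] ⇒ (1 − 3/7z)y_{n+1} = (1 + 4/7z)y_n
  so R(z) = (1 + 4/7z)/(1 − 3/7z).

Boundary: |R(x)|=1, x<0.
x=-0.33: |R|=0.7109
R=−1: 1+4/7x = −1+3/7x ⇒ -1/7x=2 ⇒ x=2/(-1/7)=-14.0000
Confirm numerically:
  x=-13.081: |R|=0.98013 <1
  x=-11.819: |R|=0.94863 <1
  x=-9.879: |R|=0.88752 <1
  x=-8.080: |R|=0.81050 <1
  x=-14.378: |R|=1.00754 >1
  x=-14.336: |R|=1.00672 >1
  x=-14.286: |R|=1.00574 >1
Stable set (-14.0000, 0).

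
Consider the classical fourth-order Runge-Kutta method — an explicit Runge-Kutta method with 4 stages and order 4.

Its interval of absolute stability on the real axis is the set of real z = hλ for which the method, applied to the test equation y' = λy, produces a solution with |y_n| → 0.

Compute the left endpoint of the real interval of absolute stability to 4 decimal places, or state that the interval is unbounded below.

On y'=λy, z=hλ:
  order 4, 4-stage ⇒ R(z)=1+z+z^2/2+z^3/6+z^4/24
  (e.g. R(-1.38)=0.28530, |R|=0.28530)

Solve |R(x)|<1 on ℝ⁻.
x=-1.38: |R|=0.2853
|R(-2.44)|=0.5926 |R(-1.56)|=0.2708 |R(-1.54)|=0.2714
Bisect:
  x_lo=-3.5927 |R|=3.0740  x_hi=-0.1419 |R|=0.8677
  mid=-1.86729 |R|=0.29753 →hi
  mid=-2.72998 |R|=0.91976 →hi
  mid=-3.16133 |R|=1.73162 →lo
  mid=-2.94565 |R|=1.26995 →lo
  mid=-2.83782 |R|=1.08212 →lo
  mid=-2.78390 |R|=0.99790 →hi
  mid=-2.81086 |R|=1.03923 →lo
  ...
  [-2.78537,-2.78516] ⇒ x*=-2.7853
Interval (-2.7853, 0).

left endpoint -2.7853.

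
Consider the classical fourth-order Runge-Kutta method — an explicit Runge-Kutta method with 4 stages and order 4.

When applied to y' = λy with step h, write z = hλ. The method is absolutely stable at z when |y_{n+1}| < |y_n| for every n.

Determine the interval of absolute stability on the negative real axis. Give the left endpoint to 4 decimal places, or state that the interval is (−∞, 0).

z∈(-2.7853,0).

On y'=λy, z=hλ:
  order 4, 4-stage ⇒ R(z)=1+z+z^2/2+z^3/6+z^4/24
  (e.g. R(-1.26)=0.30542, |R|=0.30542)

Boundary: |R(x)|=1, x<0.
x=-1.26: |R|=0.3054
|R(-3.03)|=1.4361 |R(-2.23)|=0.4386 |R(-1.21)|=0.3161
Bisect:
  x_lo=-3.6649 |R|=3.3636  x_hi=-0.1855 |R|=0.8307
  mid=-1.92519 |R|=0.31113 →hi
  mid=-2.79506 |R|=1.01482 →lo
  mid=-2.36013 |R|=0.52671 →hi
  mid=-2.57759 |R|=0.72942 →hi
  mid=-2.68632 |R|=0.86076 →hi
  mid=-2.74069 |R|=0.93481 →hi
  mid=-2.76787 |R|=0.97405 →hi
  mid=-2.78147 |R|=0.99424 →hi
  ...
  [-2.78550,-2.78529] ⇒ x*=-2.7853
Stable set (-2.7853, 0).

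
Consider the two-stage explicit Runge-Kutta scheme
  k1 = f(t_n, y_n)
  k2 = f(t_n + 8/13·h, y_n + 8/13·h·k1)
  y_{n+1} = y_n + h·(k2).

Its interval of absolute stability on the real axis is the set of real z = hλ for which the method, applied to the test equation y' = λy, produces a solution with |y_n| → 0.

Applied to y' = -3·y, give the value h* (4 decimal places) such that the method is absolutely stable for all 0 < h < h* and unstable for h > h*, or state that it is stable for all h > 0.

On y'=λy, z=hλ:
  k1=λy_n ⇒ h·k1=z·y_n;  k2=λ(1+8/13z)y_n ⇒ h·k2=z(1+8/13z)y_n
  y_{n+1}/y_n = 1 + z(1+8/13z) = 1 + z + 8/13z²
  R(z) = 1 + z + 8/13z².

Boundary: |R(x)|=1, x<0.
x=-0.72: |R|=0.5990
R=1: x+8/13x²=0 ⇒ x=−13/8=-1.6250; min R=1−1/(4·8/13)=0.5938>−1
Confirm numerically:
  x=-1.463: |R|=0.85415 <1
  x=-1.450: |R|=0.84385 <1
  x=-0.876: |R|=0.59623 <1
  x=-0.737: |R|=0.59726 <1
  x=-2.000: |R|=1.46154 >1
  x=-1.789: |R|=1.18055 >1
  x=-1.661: |R|=1.03680 >1
So |R|<1 on (-1.6250, 0).

(-1.6250,0); λ=-3 ⇒ h* = (13/8)/3 = 0.5417.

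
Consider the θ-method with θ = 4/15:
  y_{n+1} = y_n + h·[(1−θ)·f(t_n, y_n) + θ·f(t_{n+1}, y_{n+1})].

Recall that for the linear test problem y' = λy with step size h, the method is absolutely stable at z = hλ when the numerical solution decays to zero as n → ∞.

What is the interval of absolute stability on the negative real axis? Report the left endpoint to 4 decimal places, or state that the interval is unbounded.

(-4.2857, 0).

Set f=λy, z=hλ:
  y_{n+1} = y_n + z·[11/15·y_n + 4/15·y_{n+1}] ⇒ (1 − 4/15z)y_{n+1} = (1 + 11/15z)y_n
  ⇒ R(z) = (1 + 11/15z)/(1 − 4/15z).

Solve |R(x)|<1 on ℝ⁻.
x=-1.06: |R|=0.1736
R=−1: 1+11/15x = −1+4/15x ⇒ -7/15x=2 ⇒ x=2/(-7/15)=-4.2857
Confirm numerically:
  x=-3.197: |R|=0.72574 <1
  x=-2.356: |R|=0.44694 <1
  x=-2.025: |R|=0.31494 <1
  x=-4.542: |R|=1.05409 >1
  x=-4.376: |R|=1.01944 >1
Stable set (-4.2857, 0).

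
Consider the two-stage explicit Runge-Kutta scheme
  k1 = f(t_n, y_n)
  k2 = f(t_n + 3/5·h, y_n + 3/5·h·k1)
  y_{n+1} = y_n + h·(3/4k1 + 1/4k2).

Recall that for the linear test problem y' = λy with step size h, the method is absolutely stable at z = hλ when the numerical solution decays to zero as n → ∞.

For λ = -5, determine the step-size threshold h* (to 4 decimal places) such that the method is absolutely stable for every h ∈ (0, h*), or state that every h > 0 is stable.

With y'=λy (z=hλ):
  k1=λy_n ⇒ h·k1=z·y_n;  k2=λ(1+3/5z)y_n ⇒ h·k2=z(1+3/5z)y_n
  y_{n+1}/y_n = 1 + 3/4z + 1/4z(1+3/5z) = 1 + z + 3/20z²
  ⇒ R(z) = 1 + z + 3/20z².

Solve |R(x)|<1 on ℝ⁻.
x=-1.77: |R|=0.3001
R=1: x+3/20x²=0 ⇒ x=−20/3=-6.6667; min R=1−1/(4·3/20)=-0.6667>−1
Confirm numerically:
  x=-5.484: |R|=0.02714 <1
  x=-4.292: |R|=0.52881 <1
  x=-4.050: |R|=0.58963 <1
  x=-3.160: |R|=0.66216 <1
  x=-7.232: |R|=1.61327 >1
  x=-6.982: |R|=1.33025 >1
Interval (-6.6667, 0).

(-6.6667,0); λ=-5 ⇒ h* = (20/3)/5 = 1.3333.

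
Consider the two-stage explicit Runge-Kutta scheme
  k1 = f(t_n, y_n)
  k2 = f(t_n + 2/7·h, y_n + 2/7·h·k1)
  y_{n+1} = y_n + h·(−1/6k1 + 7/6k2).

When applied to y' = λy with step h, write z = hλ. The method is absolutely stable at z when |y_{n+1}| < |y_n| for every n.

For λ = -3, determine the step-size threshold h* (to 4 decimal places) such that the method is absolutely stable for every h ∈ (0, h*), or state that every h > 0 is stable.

(-3.0000,0); λ=-3 ⇒ h* = (3)/3 = 1.0000.

Set f=λy, z=hλ:
  k1=λy_n ⇒ h·k1=z·y_n;  k2=λ(1+2/7z)y_n ⇒ h·k2=z(1+2/7z)y_n
  y_{n+1}/y_n = 1 − 1/6z + 7/6z(1+2/7z) = 1 + z + 1/3z²
  ⇒ R(z) = 1 + z + 1/3z².

Boundary: |R(x)|=1, x<0.
x=-1.56: |R|=0.2512
R=1: x+1/3x²=0 ⇒ x=−3=-3.0000; min R=1−1/(4·1/3)=0.2500>−1
Confirm numerically:
  x=-2.944: |R|=0.94505 <1
  x=-1.930: |R|=0.31163 <1
  x=-1.305: |R|=0.26267 <1
  x=-3.589: |R|=1.70464 >1
  x=-3.535: |R|=1.63041 >1
  x=-3.220: |R|=1.23613 >1
Interval (-3.0000, 0).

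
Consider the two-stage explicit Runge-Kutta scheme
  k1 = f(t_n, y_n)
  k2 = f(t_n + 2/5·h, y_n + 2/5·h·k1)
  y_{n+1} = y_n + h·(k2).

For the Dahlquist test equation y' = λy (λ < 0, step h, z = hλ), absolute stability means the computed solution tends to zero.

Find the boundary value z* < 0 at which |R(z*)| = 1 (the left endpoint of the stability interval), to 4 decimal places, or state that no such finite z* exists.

On y'=λy, z=hλ:
  k1=λy_n ⇒ h·k1=z·y_n;  k2=λ(1+2/5z)y_n ⇒ h·k2=z(1+2/5z)y_n
  y_{n+1}/y_n = 1 + z(1+2/5z) = 1 + z + 2/5z²
  ⇒ R(z) = 1 + z + 2/5z².

Find x<0 with |R(x)|<1.
x=-1.6: |R|=0.4240
R=1: x+2/5x²=0 ⇒ x=−5/2=-2.5000; min R=1−1/(4·2/5)=0.3750>−1
Confirm numerically:
  x=-2.235: |R|=0.76309 <1
  x=-2.224: |R|=0.75447 <1
  x=-2.057: |R|=0.63550 <1
  x=-3.003: |R|=1.60420 >1
  x=-2.710: |R|=1.22764 >1
Stable set (-2.5000, 0).

left endpoint -2.5000.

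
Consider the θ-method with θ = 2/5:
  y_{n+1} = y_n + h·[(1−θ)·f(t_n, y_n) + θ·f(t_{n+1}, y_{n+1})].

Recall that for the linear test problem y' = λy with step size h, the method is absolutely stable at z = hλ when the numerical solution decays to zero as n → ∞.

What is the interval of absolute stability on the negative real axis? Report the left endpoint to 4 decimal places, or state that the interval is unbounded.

On y'=λy, z=hλ:
  y_{n+1} = y_n + z·[3/5·y_n + 2/5·y_{n+1}] ⇒ (1 − 2/5z)y_{n+1} = (1 + 3/5z)y_n
  R(z) = (1 + 3/5z)/(1 − 2/5z).

Need |R(x)|<1, x<0.
x=-1.32: |R|=0.1361
R=−1: 1+3/5x = −1+2/5x ⇒ -1/5x=2 ⇒ x=2/(-1/5)=-10.0000
Confirm numerically:
  x=-9.201: |R|=0.96586 <1
  x=-5.422: |R|=0.71106 <1
  x=-4.389: |R|=0.59276 <1
  x=-10.393: |R|=1.01524 >1
  x=-10.314: |R|=1.01225 >1
  x=-10.111: |R|=1.00440 >1
Interval (-10.0000, 0).

z∈(-10.0000,0).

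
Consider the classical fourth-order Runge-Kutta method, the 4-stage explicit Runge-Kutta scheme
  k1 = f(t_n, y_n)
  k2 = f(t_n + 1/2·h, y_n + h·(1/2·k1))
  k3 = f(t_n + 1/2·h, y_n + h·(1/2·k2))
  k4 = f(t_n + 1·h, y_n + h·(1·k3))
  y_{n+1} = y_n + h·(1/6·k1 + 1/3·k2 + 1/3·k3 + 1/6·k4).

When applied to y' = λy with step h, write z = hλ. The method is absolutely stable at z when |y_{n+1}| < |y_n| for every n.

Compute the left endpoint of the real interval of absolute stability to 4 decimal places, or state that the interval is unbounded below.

left endpoint -2.7853.

On y'=λy, z=hλ:
  order 4, 4-stage ⇒ R(z)=1+z+z^2/2+z^3/6+z^4/24
  (e.g. R(-1.4)=0.28273, |R|=0.28273)

Find x<0 with |R(x)|<1.
x=-1.4: |R|=0.2827
|R(-3.09)|=1.5654 |R(-0.9)|=0.4108 |R(-0.69)|=0.5027
Bisect:
  x_lo=-3.2775 |R|=2.0336  x_hi=-0.2336 |R|=0.7917
  mid=-1.75554 |R|=0.27944 →hi
  mid=-2.51651 |R|=0.66483 →hi
  mid=-2.89700 |R|=1.18189 →lo
  mid=-2.70675 |R|=0.88790 →hi
  mid=-2.80187 |R|=1.02529 →lo
  mid=-2.75431 |R|=0.95429 →hi
  mid=-2.77809 |R|=0.98920 →hi
  mid=-2.78998 |R|=1.00709 →lo
  mid=-2.78404 |R|=0.99811 →hi
  ...
  [-2.78534,-2.78515] ⇒ x*=-2.7853
So |R|<1 on (-2.7853, 0).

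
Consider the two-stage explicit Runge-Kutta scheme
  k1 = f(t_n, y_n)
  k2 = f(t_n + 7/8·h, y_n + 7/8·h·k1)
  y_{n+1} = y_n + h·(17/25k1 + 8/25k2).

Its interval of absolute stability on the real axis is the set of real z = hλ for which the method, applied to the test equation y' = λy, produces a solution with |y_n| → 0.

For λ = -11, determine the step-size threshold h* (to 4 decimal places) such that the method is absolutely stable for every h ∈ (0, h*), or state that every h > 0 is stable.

(-3.5714,0); λ=-11 ⇒ h* = (25/7)/11 = 0.3247.

Test eqn y'=λy, z=hλ:
  k1=λy_n ⇒ h·k1=z·y_n;  k2=λ(1+7/8z)y_n ⇒ h·k2=z(1+7/8z)y_n
  y_{n+1}/y_n = 1 + 17/25z + 8/25z(1+7/8z) = 1 + z + 7/25z²
  ⇒ R(z) = 1 + z + 7/25z².

Boundary: |R(x)|=1, x<0.
x=-0.96: |R|=0.2980
R=1: x+7/25x²=0 ⇒ x=−25/7=-3.5714; min R=1−1/(4·7/25)=0.1071>−1
Confirm numerically:
  x=-2.768: |R|=0.37731 <1
  x=-2.748: |R|=0.36642 <1
  x=-1.937: |R|=0.11355 <1
  x=-1.429: |R|=0.14277 <1
  x=-4.148: |R|=1.66965 >1
  x=-3.981: |R|=1.45654 >1
  x=-3.949: |R|=1.41749 >1
Stable set (-3.5714, 0).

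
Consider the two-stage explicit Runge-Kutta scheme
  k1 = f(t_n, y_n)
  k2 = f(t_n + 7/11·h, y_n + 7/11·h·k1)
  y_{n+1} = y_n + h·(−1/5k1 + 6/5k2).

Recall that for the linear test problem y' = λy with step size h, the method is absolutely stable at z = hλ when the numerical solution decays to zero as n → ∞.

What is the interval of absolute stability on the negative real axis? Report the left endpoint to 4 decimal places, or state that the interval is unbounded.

Set f=λy, z=hλ:
  k1=λy_n ⇒ h·k1=z·y_n;  k2=λ(1+7/11z)y_n ⇒ h·k2=z(1+7/11z)y_n
  y_{n+1}/y_n = 1 − 1/5z + 6/5z(1+7/11z) = 1 + z + 42/55z²
  ⇒ R(z) = 1 + z + 42/55z².

Find x<0 with |R(x)|<1.
x=-0.99: |R|=0.7584
R=1: x+42/55x²=0 ⇒ x=−55/42=-1.3095; min R=1−1/(4·42/55)=0.6726>−1
Confirm numerically:
  x=-1.197: |R|=0.89715 <1
  x=-1.045: |R|=0.78891 <1
  x=-0.801: |R|=0.68895 <1
  x=-0.529: |R|=0.68470 <1
  x=-1.878: |R|=1.81526 >1
  x=-1.563: |R|=1.30254 >1
So |R|<1 on (-1.3095, 0).

z∈(-1.3095,0).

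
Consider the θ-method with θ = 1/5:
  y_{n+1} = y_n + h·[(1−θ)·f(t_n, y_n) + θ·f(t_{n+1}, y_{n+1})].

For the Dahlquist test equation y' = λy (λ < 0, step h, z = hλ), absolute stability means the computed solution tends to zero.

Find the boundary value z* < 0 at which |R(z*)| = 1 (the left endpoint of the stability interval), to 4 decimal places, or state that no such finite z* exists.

z* = -3.3333.

On y'=λy, z=hλ:
  y_{n+1} = y_n + z·[4/5·y_n + 1/5·y_{n+1}] ⇒ (1 − 1/5z)y_{n+1} = (1 + 4/5z)y_n
  so R(z) = (1 + 4/5z)/(1 − 1/5z).

Find x<0 with |R(x)|<1.
x=-0.7: |R|=0.3860
R=−1: 1+4/5x = −1+1/5x ⇒ -3/5x=2 ⇒ x=2/(-3/5)=-3.3333
Confirm numerically:
  x=-3.184: |R|=0.94526 <1
  x=-2.888: |R|=0.83063 <1
  x=-2.860: |R|=0.81934 <1
  x=-2.606: |R|=0.71312 <1
  x=-3.916: |R|=1.19605 >1
  x=-3.625: |R|=1.10145 >1
  x=-3.471: |R|=1.04875 >1
Interval (-3.3333, 0).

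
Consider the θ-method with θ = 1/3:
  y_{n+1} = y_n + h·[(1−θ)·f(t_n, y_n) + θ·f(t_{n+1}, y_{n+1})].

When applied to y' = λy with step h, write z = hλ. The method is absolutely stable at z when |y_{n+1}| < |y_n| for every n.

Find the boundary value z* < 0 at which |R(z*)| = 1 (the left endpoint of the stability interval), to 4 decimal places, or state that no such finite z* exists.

left endpoint -6.0000.

Test eqn y'=λy, z=hλ:
  y_{n+1} = y_n + z·[2/3·y_n + 1/3·y_{n+1}] ⇒ (1 − 1/3z)y_{n+1} = (1 + 2/3z)y_n
  R(z) = (1 + 2/3z)/(1 − 1/3z).

Solve |R(x)|<1 on ℝ⁻.
x=-1.07: |R|=0.2113
R=−1: 1+2/3x = −1+1/3x ⇒ -1/3x=2 ⇒ x=2/(-1/3)=-6.0000
Confirm numerically:
  x=-4.725: |R|=0.83495 <1
  x=-4.567: |R|=0.81063 <1
  x=-3.752: |R|=0.66706 <1
  x=-6.334: |R|=1.03578 >1
  x=-6.239: |R|=1.02587 >1
  x=-6.053: |R|=1.00585 >1
So |R|<1 on (-6.0000, 0).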